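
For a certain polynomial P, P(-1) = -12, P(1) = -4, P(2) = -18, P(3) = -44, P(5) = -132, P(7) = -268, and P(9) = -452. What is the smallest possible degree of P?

Divided differences on the nodes -1, 1, 2, 3, 5, 7, 9:
  order 0: -12  -4  -18  -44  -132  -268  -452
  order 1: 4  -14  -26  -44  -68  -92
  order 2: -6  -6  -6  -6  -6
  order 3: 0  0  0  0
  order 4: 0  0  0
  order 5: 0  0
  order 6: 0
The order-2 divided differences are all -6 (nonzero) and every higher order vanishes, so the data lies on a polynomial of degree exactly 2.

2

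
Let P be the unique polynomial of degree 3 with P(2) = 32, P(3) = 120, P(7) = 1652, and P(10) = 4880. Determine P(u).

P(u) = 5u^3 - u^2 - 2u

Write P(u) = au^3 + bu^2 + cu + d. Substituting each data point gives a linear system:
  8a + 4b + 2c + d = 32
  27a + 9b + 3c + d = 120
  343a + 49b + 7c + d = 1652
  1000a + 100b + 10c + d = 4880
Solving the system yields a = 5, b = -1, c = -2, d = 0.
So P(u) = 5u³ - u² - 2u.
Check: P(2) = 32. ✓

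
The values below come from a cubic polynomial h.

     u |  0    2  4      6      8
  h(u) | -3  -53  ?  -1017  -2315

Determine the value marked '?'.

-327

The 4 known points determine the degree-3 polynomial uniquely.
Write h(u) = au^3 + bu^2 + cu + d. Substituting each data point gives a linear system:
  d = -3
  8a + 4b + 2c + d = -53
  216a + 36b + 6c + d = -1017
  512a + 64b + 8c + d = -2315
Solving the system yields a = -4, b = -4, c = -1, d = -3.
So h(u) = -4u^3 - 4u^2 - u - 3.
Then h(4) = -327.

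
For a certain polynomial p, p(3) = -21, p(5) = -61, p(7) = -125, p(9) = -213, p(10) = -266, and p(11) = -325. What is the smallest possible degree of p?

Divided differences on the nodes 3, 5, 7, 9, 10, 11:
  order 0: -21  -61  -125  -213  -266  -325
  order 1: -20  -32  -44  -53  -59
  order 2: -3  -3  -3  -3
  order 3: 0  0  0
  order 4: 0  0
  order 5: 0
The order-2 divided differences are all -3 (nonzero) and every higher order vanishes, so the data lies on a polynomial of degree exactly 2.

2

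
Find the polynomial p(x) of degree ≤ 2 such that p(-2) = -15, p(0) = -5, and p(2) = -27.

Write p(x) = ax^2 + bx + c. Substituting each data point gives a linear system:
  4a - 2b + c = -15
  c = -5
  4a + 2b + c = -27
Solving the system yields a = -4, b = -3, c = -5.
So p(x) = -4x² - 3x - 5.
Check: p(0) = -5. ✓

p(x) = -4x^2 - 3x - 5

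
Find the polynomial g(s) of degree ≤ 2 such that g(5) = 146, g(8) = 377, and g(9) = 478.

Using the Lagrange interpolation formula with nodes 5, 8, 9:
  L_0(s) = (s - 8)(s - 9) / 12
  L_1(s) = (s - 5)(s - 9) / -3
  L_2(s) = (s - 5)(s - 8) / 4
Then g(s) = 146·L_0(s) + 377·L_1(s) + 478·L_2(s).
Expanding and collecting terms gives g(s) = 6s^2 - s + 1.
Check: g(8) = 377. ✓

g(s) = 6s^2 - s + 1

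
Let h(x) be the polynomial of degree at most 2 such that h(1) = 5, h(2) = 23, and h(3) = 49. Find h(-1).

Using the Lagrange interpolation formula with nodes 1, 2, 3:
  L_0(x) = (x - 2)(x - 3) / 2
  L_1(x) = (x - 1)(x - 3) / -1
  L_2(x) = (x - 1)(x - 2) / 2
Then h(x) = 5·L_0(x) + 23·L_1(x) + 49·L_2(x).
Expanding and collecting terms gives h(x) = 4x^2 + 6x - 5.
Evaluating at x = -1: h(-1) = -7.

-7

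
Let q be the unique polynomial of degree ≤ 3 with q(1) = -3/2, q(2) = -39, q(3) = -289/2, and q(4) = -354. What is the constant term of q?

4

Write q(t) = at^3 + bt^2 + ct + d. Substituting each data point gives a linear system:
  a + b + c + d = -3/2
  8a + 4b + 2c + d = -39
  27a + 9b + 3c + d = -289/2
  64a + 16b + 4c + d = -354
Solving the system yields a = -6, b = 2, c = -3/2, d = 4.
So q(t) = -6t³ + 2t² - (3/2)t + 4.
The constant term is 4.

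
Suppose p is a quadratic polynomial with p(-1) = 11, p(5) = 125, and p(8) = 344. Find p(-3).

Using the Lagrange interpolation formula with nodes -1, 5, 8:
  L_0(x) = (x - 5)(x - 8) / 54
  L_1(x) = (x + 1)(x - 8) / -18
  L_2(x) = (x + 1)(x - 5) / 27
Then p(x) = 11·L_0(x) + 125·L_1(x) + 344·L_2(x).
Expanding and collecting terms gives p(x) = 6x^2 - 5x.
Evaluating at x = -3: p(-3) = 69.

69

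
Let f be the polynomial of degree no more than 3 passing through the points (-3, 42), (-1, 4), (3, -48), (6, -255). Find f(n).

Using the Lagrange interpolation formula with nodes -3, -1, 3, 6:
  L_0(n) = (n + 1)(n - 3)(n - 6) / -108
  L_1(n) = (n + 3)(n - 3)(n - 6) / 56
  L_2(n) = (n + 3)(n + 1)(n - 6) / -72
  L_3(n) = (n + 3)(n + 1)(n - 3) / 189
Then f(n) = 42·L_0(n) + 4·L_1(n) - 48·L_2(n) - 255·L_3(n).
Expanding and collecting terms gives f(n) = -n³ - 6n - 3.
Check: f(-3) = 42. ✓

f(n) = -n^3 - 6n - 3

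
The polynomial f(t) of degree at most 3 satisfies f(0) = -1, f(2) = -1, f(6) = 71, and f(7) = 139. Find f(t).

Using the Lagrange interpolation formula with nodes 0, 2, 6, 7:
  L_0(t) = (t - 2)(t - 6)(t - 7) / -84
  L_1(t) = t(t - 6)(t - 7) / 40
  L_2(t) = t(t - 2)(t - 7) / -24
  L_3(t) = t(t - 2)(t - 6) / 35
Then f(t) = -1·L_0(t) - 1·L_1(t) + 71·L_2(t) + 139·L_3(t).
Expanding and collecting terms gives f(t) = t^3 - 5t^2 + 6t - 1.
Check: f(7) = 139. ✓

f(t) = t^3 - 5t^2 + 6t - 1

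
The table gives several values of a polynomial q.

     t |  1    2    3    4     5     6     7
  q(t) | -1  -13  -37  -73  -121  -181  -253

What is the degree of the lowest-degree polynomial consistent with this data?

Forward differences of the values at t = 1, 2, 3, 4, 5, 6, 7:
  q  : -1  -13  -37  -73  -121  -181  -253
  Δ  : -12  -24  -36  -48  -60  -72
  Δ^2: -12  -12  -12  -12  -12
  Δ^3: 0  0  0  0
  Δ^4: 0  0  0
  Δ^5: 0  0
  Δ^6: 0
The second differences are constant (-12) and nonzero, while all higher differences vanish, so the minimal degree is 2.

2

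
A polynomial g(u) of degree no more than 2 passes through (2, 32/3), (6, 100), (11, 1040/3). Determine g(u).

Write g(u) = au^2 + bu + c. Substituting each data point gives a linear system:
  4a + 2b + c = 32/3
  36a + 6b + c = 100
  121a + 11b + c = 1040/3
Solving the system yields a = 3, b = -5/3, c = 2.
So g(u) = 3u^2 - (5/3)u + 2.
Check: g(6) = 100. ✓

g(u) = 3u^2 - (5/3)u + 2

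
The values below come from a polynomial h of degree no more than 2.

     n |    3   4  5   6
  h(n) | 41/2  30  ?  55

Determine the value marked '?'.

The 3 known points determine the degree-2 polynomial uniquely.
Write h(n) = an^2 + bn + c. Substituting each data point gives a linear system:
  9a + 3b + c = 41/2
  16a + 4b + c = 30
  36a + 6b + c = 55
Solving the system yields a = 1, b = 5/2, c = 4.
So h(n) = n² + (5/2)n + 4.
Then h(5) = 83/2.

83/2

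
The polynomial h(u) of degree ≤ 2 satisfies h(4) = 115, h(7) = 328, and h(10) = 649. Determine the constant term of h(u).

-1

Write h(u) = au^2 + bu + c. Substituting each data point gives a linear system:
  16a + 4b + c = 115
  49a + 7b + c = 328
  100a + 10b + c = 649
Solving the system yields a = 6, b = 5, c = -1.
So h(u) = 6u^2 + 5u - 1.
The constant term is -1.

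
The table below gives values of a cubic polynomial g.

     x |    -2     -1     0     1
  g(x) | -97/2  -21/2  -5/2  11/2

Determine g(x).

Using the Lagrange interpolation formula with nodes -2, -1, 0, 1:
  L_0(x) = (x + 1)x(x - 1) / -6
  L_1(x) = (x + 2)x(x - 1) / 2
  L_2(x) = (x + 2)(x + 1)(x - 1) / -2
  L_3(x) = (x + 2)(x + 1)x / 6
Then g(x) = -97/2·L_0(x) - 21/2·L_1(x) - 5/2·L_2(x) + 11/2·L_3(x).
Expanding and collecting terms gives g(x) = 5x^3 + 3x - 5/2.
Check: g(0) = -5/2. ✓

g(x) = 5x^3 + 3x - 5/2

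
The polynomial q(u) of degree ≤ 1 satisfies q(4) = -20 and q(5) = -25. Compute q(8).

-40

Using the Lagrange interpolation formula with nodes 4, 5:
  L_0(u) = (u - 5) / -1
  L_1(u) = (u - 4) / 1
Then q(u) = -20·L_0(u) - 25·L_1(u).
Expanding and collecting terms gives q(u) = -5u.
Evaluating at u = 8: q(8) = -40.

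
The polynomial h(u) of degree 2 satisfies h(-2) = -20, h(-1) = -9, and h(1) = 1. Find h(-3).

-35

Write h(u) = au^2 + bu + c. Substituting each data point gives a linear system:
  4a - 2b + c = -20
  a - b + c = -9
  a + b + c = 1
Solving the system yields a = -2, b = 5, c = -2.
So h(u) = -2u^2 + 5u - 2.
Then h(-3) = -35.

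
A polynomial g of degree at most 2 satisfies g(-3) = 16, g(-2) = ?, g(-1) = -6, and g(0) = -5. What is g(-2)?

The 3 known points determine the degree-2 polynomial uniquely.
Write g(x) = ax^2 + bx + c. Substituting each data point gives a linear system:
  9a - 3b + c = 16
  a - b + c = -6
  c = -5
Solving the system yields a = 4, b = 5, c = -5.
So g(x) = 4x² + 5x - 5.
Then g(-2) = 1.

1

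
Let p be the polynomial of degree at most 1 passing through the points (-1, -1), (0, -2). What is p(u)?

p(u) = -u - 2

Using the Lagrange interpolation formula with nodes -1, 0:
  L_0(u) = u / -1
  L_1(u) = (u + 1) / 1
Then p(u) = -1·L_0(u) - 2·L_1(u).
Expanding and collecting terms gives p(u) = -u - 2.
Check: p(0) = -2. ✓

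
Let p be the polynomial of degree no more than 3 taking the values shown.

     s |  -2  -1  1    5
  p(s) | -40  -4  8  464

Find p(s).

Write p(s) = as^3 + bs^2 + cs + d. Substituting each data point gives a linear system:
  -8a + 4b - 2c + d = -40
  -a + b - c + d = -4
  a + b + c + d = 8
  125a + 25b + 5c + d = 464
Solving the system yields a = 4, b = -2, c = 2, d = 4.
So p(s) = 4s³ - 2s² + 2s + 4.
Check: p(1) = 8. ✓

p(s) = 4s^3 - 2s^2 + 2s + 4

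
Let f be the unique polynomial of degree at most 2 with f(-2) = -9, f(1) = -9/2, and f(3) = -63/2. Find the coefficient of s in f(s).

-3/2

Write f(s) = as^2 + bs + c. Substituting each data point gives a linear system:
  4a - 2b + c = -9
  a + b + c = -9/2
  9a + 3b + c = -63/2
Solving the system yields a = -3, b = -3/2, c = 0.
So f(s) = -3s^2 - (3/2)s.
The coefficient of s is -3/2.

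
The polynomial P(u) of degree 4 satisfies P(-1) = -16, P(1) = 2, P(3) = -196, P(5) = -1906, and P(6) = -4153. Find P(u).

P(u) = -4u^4 + 5u^3 - 2u^2 + 4u - 1

Write P(u) = au^4 + bu^3 + cu^2 + du + e. Substituting each data point gives a linear system:
  a - b + c - d + e = -16
  a + b + c + d + e = 2
  81a + 27b + 9c + 3d + e = -196
  625a + 125b + 25c + 5d + e = -1906
  1296a + 216b + 36c + 6d + e = -4153
Solving the system yields a = -4, b = 5, c = -2, d = 4, e = -1.
So P(u) = -4u^4 + 5u^3 - 2u^2 + 4u - 1.
Check: P(-1) = -16. ✓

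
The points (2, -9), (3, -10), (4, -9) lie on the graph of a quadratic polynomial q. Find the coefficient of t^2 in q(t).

Write q(t) = at^2 + bt + c. Substituting each data point gives a linear system:
  4a + 2b + c = -9
  9a + 3b + c = -10
  16a + 4b + c = -9
Solving the system yields a = 1, b = -6, c = -1.
So q(t) = t^2 - 6t - 1.
The leading coefficient is 1.

1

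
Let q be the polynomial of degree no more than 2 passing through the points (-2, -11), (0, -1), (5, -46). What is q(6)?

-67

Write q(n) = an^2 + bn + c. Substituting each data point gives a linear system:
  4a - 2b + c = -11
  c = -1
  25a + 5b + c = -46
Solving the system yields a = -2, b = 1, c = -1.
So q(n) = -2n^2 + n - 1.
Then q(6) = -67.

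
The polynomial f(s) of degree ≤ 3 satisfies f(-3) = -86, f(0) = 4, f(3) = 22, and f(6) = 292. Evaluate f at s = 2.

Forward differences of the values at s = -3, 0, 3, 6:
  f  : -86  4  22  292
  Δ  : 90  18  270
  Δ^2: -72  252
  Δ^3: 324
The third differences are constant, confirming degree 3.
Interpolating (Newton forward form) and evaluating at s = 2 gives f(2) = 4.

4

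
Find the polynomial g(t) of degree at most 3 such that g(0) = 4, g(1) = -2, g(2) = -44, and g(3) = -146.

g(t) = -4t^3 - 6t^2 + 4t + 4

Write g(t) = at^3 + bt^2 + ct + d. Substituting each data point gives a linear system:
  d = 4
  a + b + c + d = -2
  8a + 4b + 2c + d = -44
  27a + 9b + 3c + d = -146
Solving the system yields a = -4, b = -6, c = 4, d = 4.
So g(t) = -4t³ - 6t² + 4t + 4.
Check: g(2) = -44. ✓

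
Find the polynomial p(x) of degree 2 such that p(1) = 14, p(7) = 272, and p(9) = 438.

Using the Lagrange interpolation formula with nodes 1, 7, 9:
  L_0(x) = (x - 7)(x - 9) / 48
  L_1(x) = (x - 1)(x - 9) / -12
  L_2(x) = (x - 1)(x - 7) / 16
Then p(x) = 14·L_0(x) + 272·L_1(x) + 438·L_2(x).
Expanding and collecting terms gives p(x) = 5x^2 + 3x + 6.
Check: p(9) = 438. ✓

p(x) = 5x^2 + 3x + 6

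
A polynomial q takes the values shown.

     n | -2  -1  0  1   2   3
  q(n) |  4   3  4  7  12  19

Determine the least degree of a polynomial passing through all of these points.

Forward differences of the values at n = -2, -1, 0, 1, 2, 3:
  q  : 4  3  4  7  12  19
  Δ  : -1  1  3  5  7
  Δ^2: 2  2  2  2
  Δ^3: 0  0  0
  Δ^4: 0  0
  Δ^5: 0
The second differences are constant (2) and nonzero, while all higher differences vanish, so the minimal degree is 2.

2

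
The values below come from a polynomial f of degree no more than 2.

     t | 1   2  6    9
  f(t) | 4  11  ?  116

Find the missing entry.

The 3 known points determine the degree-2 polynomial uniquely.
Write f(t) = at^2 + bt + c. Substituting each data point gives a linear system:
  a + b + c = 4
  4a + 2b + c = 11
  81a + 9b + c = 116
Solving the system yields a = 1, b = 4, c = -1.
So f(t) = t² + 4t - 1.
Then f(6) = 59.

59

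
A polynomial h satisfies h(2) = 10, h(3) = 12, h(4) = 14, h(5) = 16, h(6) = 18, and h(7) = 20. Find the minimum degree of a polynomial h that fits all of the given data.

Forward differences of the values at n = 2, 3, 4, 5, 6, 7:
  h  : 10  12  14  16  18  20
  Δ  : 2  2  2  2  2
  Δ^2: 0  0  0  0
  Δ^3: 0  0  0
  Δ^4: 0  0
  Δ^5: 0
The first differences are constant (2) and nonzero, while all higher differences vanish, so the minimal degree is 1.

1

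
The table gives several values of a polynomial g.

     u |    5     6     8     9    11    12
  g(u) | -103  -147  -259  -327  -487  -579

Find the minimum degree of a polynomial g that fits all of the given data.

2

Divided differences on the nodes 5, 6, 8, 9, 11, 12:
  order 0: -103  -147  -259  -327  -487  -579
  order 1: -44  -56  -68  -80  -92
  order 2: -4  -4  -4  -4
  order 3: 0  0  0
  order 4: 0  0
  order 5: 0
The order-2 divided differences are all -4 (nonzero) and every higher order vanishes, so the data lies on a polynomial of degree exactly 2.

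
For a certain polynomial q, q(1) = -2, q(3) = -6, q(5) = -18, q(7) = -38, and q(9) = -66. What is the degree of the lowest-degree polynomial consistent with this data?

2

Forward differences of the values at u = 1, 3, 5, 7, 9:
  q  : -2  -6  -18  -38  -66
  Δ  : -4  -12  -20  -28
  Δ^2: -8  -8  -8
  Δ^3: 0  0
  Δ^4: 0
The second differences are constant (-8) and nonzero, while all higher differences vanish, so the minimal degree is 2.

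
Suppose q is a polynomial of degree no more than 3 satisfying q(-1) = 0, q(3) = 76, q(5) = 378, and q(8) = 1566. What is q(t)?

Using the Lagrange interpolation formula with nodes -1, 3, 5, 8:
  L_0(t) = (t - 3)(t - 5)(t - 8) / -216
  L_1(t) = (t + 1)(t - 5)(t - 8) / 40
  L_2(t) = (t + 1)(t - 3)(t - 8) / -36
  L_3(t) = (t + 1)(t - 3)(t - 5) / 135
Then q(t) = 0·L_0(t) + 76·L_1(t) + 378·L_2(t) + 1566·L_3(t).
Expanding and collecting terms gives q(t) = 3t³ + t² - 4t - 2.
Check: q(3) = 76. ✓

q(t) = 3t^3 + t^2 - 4t - 2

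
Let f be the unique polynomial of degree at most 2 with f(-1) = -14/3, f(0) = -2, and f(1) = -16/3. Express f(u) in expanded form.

Using the Lagrange interpolation formula with nodes -1, 0, 1:
  L_0(u) = u(u - 1) / 2
  L_1(u) = (u + 1)(u - 1) / -1
  L_2(u) = (u + 1)u / 2
Then f(u) = -14/3·L_0(u) - 2·L_1(u) - 16/3·L_2(u).
Expanding and collecting terms gives f(u) = -3u^2 - (1/3)u - 2.
Check: f(0) = -2. ✓

f(u) = -3u^2 - (1/3)u - 2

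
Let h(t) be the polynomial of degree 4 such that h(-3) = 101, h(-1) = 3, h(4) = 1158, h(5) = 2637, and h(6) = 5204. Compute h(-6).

2648

Using the Lagrange interpolation formula with nodes -3, -1, 4, 5, 6:
  L_0(t) = (t + 1)(t - 4)(t - 5)(t - 6) / 1008
  L_1(t) = (t + 3)(t - 4)(t - 5)(t - 6) / -420
  L_2(t) = (t + 3)(t + 1)(t - 5)(t - 6) / 70
  L_3(t) = (t + 3)(t + 1)(t - 4)(t - 6) / -48
  L_4(t) = (t + 3)(t + 1)(t - 4)(t - 5) / 126
Then h(t) = 101·L_0(t) + 3·L_1(t) + 1158·L_2(t) + 2637·L_3(t) + 5204·L_4(t).
Expanding and collecting terms gives h(t) = 3t^4 + 6t^3 + t^2 - 3t + 2.
Evaluating at t = -6: h(-6) = 2648.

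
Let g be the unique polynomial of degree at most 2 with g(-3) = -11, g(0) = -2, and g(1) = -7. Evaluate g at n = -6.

Write g(n) = an^2 + bn + c. Substituting each data point gives a linear system:
  9a - 3b + c = -11
  c = -2
  a + b + c = -7
Solving the system yields a = -2, b = -3, c = -2.
So g(n) = -2n^2 - 3n - 2.
Then g(-6) = -56.

-56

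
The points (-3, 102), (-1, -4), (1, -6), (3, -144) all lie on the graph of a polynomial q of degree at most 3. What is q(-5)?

552

Using the Lagrange interpolation formula with nodes -3, -1, 1, 3:
  L_0(s) = (s + 1)(s - 1)(s - 3) / -48
  L_1(s) = (s + 3)(s - 1)(s - 3) / 16
  L_2(s) = (s + 3)(s + 1)(s - 3) / -16
  L_3(s) = (s + 3)(s + 1)(s - 1) / 48
Then q(s) = 102·L_0(s) - 4·L_1(s) - 6·L_2(s) - 144·L_3(s).
Expanding and collecting terms gives q(s) = -5s³ - 2s² + 4s - 3.
Evaluating at s = -5: q(-5) = 552.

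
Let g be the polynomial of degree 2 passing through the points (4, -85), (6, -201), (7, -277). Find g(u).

Write g(u) = au^2 + bu + c. Substituting each data point gives a linear system:
  16a + 4b + c = -85
  36a + 6b + c = -201
  49a + 7b + c = -277
Solving the system yields a = -6, b = 2, c = 3.
So g(u) = -6u^2 + 2u + 3.
Check: g(7) = -277. ✓

g(u) = -6u^2 + 2u + 3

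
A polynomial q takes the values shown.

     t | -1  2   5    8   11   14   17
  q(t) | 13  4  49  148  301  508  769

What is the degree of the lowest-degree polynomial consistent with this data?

2

Forward differences of the values at t = -1, 2, 5, 8, 11, 14, 17:
  q  : 13  4  49  148  301  508  769
  Δ  : -9  45  99  153  207  261
  Δ^2: 54  54  54  54  54
  Δ^3: 0  0  0  0
  Δ^4: 0  0  0
  Δ^5: 0  0
  Δ^6: 0
The second differences are constant (54) and nonzero, while all higher differences vanish, so the minimal degree is 2.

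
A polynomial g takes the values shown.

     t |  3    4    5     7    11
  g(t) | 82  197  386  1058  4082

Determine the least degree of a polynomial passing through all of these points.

3

Divided differences on the nodes 3, 4, 5, 7, 11:
  order 0: 82  197  386  1058  4082
  order 1: 115  189  336  756
  order 2: 37  49  70
  order 3: 3  3
  order 4: 0
The order-3 divided differences are all 3 (nonzero) and every higher order vanishes, so the data lies on a polynomial of degree exactly 3.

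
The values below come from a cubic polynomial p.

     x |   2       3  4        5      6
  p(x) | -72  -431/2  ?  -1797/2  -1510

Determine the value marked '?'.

-479

The 4 known points determine the degree-3 polynomial uniquely.
Write p(x) = ax^3 + bx^2 + cx + d. Substituting each data point gives a linear system:
  8a + 4b + 2c + d = -72
  27a + 9b + 3c + d = -431/2
  125a + 25b + 5c + d = -1797/2
  216a + 36b + 6c + d = -1510
Solving the system yields a = -6, b = -6, c = 1/2, d = -1.
So p(x) = -6x^3 - 6x^2 + (1/2)x - 1.
Then p(4) = -479.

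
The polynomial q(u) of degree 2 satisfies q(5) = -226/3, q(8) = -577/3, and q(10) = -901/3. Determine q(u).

Write q(u) = au^2 + bu + c. Substituting each data point gives a linear system:
  25a + 5b + c = -226/3
  64a + 8b + c = -577/3
  100a + 10b + c = -901/3
Solving the system yields a = -3, b = 0, c = -1/3.
So q(u) = -3u^2 - 1/3.
Check: q(5) = -226/3. ✓

q(u) = -3u^2 - 1/3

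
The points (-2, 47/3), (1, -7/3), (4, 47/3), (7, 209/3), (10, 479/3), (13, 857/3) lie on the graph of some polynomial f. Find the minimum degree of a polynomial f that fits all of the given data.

2

Forward differences of the values at n = -2, 1, 4, 7, 10, 13:
  f  : 47/3  -7/3  47/3  209/3  479/3  857/3
  Δ  : -18  18  54  90  126
  Δ^2: 36  36  36  36
  Δ^3: 0  0  0
  Δ^4: 0  0
  Δ^5: 0
The second differences are constant (36) and nonzero, while all higher differences vanish, so the minimal degree is 2.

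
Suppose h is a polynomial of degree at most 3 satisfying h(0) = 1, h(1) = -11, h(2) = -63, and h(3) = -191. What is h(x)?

Write h(x) = ax^3 + bx^2 + cx + d. Substituting each data point gives a linear system:
  d = 1
  a + b + c + d = -11
  8a + 4b + 2c + d = -63
  27a + 9b + 3c + d = -191
Solving the system yields a = -6, b = -2, c = -4, d = 1.
So h(x) = -6x^3 - 2x^2 - 4x + 1.
Check: h(1) = -11. ✓

h(x) = -6x^3 - 2x^2 - 4x + 1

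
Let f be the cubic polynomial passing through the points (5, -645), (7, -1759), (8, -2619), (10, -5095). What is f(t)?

f(t) = -5t^3 - t^2 + 5

Write f(t) = at^3 + bt^2 + ct + d. Substituting each data point gives a linear system:
  125a + 25b + 5c + d = -645
  343a + 49b + 7c + d = -1759
  512a + 64b + 8c + d = -2619
  1000a + 100b + 10c + d = -5095
Solving the system yields a = -5, b = -1, c = 0, d = 5.
So f(t) = -5t^3 - t^2 + 5.
Check: f(10) = -5095. ✓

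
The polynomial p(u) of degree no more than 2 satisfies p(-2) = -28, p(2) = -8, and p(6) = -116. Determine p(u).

Write p(u) = au^2 + bu + c. Substituting each data point gives a linear system:
  4a - 2b + c = -28
  4a + 2b + c = -8
  36a + 6b + c = -116
Solving the system yields a = -4, b = 5, c = -2.
So p(u) = -4u² + 5u - 2.
Check: p(6) = -116. ✓

p(u) = -4u^2 + 5u - 2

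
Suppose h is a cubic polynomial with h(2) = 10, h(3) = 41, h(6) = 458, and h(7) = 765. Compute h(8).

1186

Write h(t) = at^3 + bt^2 + ct + d. Substituting each data point gives a linear system:
  8a + 4b + 2c + d = 10
  27a + 9b + 3c + d = 41
  216a + 36b + 6c + d = 458
  343a + 49b + 7c + d = 765
Solving the system yields a = 3, b = -6, c = 4, d = 2.
So h(t) = 3t³ - 6t² + 4t + 2.
Then h(8) = 1186.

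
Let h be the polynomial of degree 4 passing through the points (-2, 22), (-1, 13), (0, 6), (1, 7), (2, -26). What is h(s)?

Write h(s) = as^4 + bs^3 + cs^2 + ds + e. Substituting each data point gives a linear system:
  16a - 8b + 4c - 2d + e = 22
  a - b + c - d + e = 13
  e = 6
  a + b + c + d + e = 7
  16a + 8b + 4c + 2d + e = -26
Solving the system yields a = -2, b = -3, c = 6, d = 0, e = 6.
So h(s) = -2s⁴ - 3s³ + 6s² + 6.
Check: h(-1) = 13. ✓

h(s) = -2s^4 - 3s^3 + 6s^2 + 6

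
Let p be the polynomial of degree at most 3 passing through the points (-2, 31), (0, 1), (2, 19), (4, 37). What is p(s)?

p(s) = -s^3 + 6s^2 + s + 1

Using the Lagrange interpolation formula with nodes -2, 0, 2, 4:
  L_0(s) = s(s - 2)(s - 4) / -48
  L_1(s) = (s + 2)(s - 2)(s - 4) / 16
  L_2(s) = (s + 2)s(s - 4) / -16
  L_3(s) = (s + 2)s(s - 2) / 48
Then p(s) = 31·L_0(s) + 1·L_1(s) + 19·L_2(s) + 37·L_3(s).
Expanding and collecting terms gives p(s) = -s^3 + 6s^2 + s + 1.
Check: p(4) = 37. ✓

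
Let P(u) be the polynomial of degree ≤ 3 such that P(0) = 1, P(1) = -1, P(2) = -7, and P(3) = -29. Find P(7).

-517

Forward differences of the values at u = 0, 1, 2, 3:
  P  : 1  -1  -7  -29
  Δ  : -2  -6  -22
  Δ^2: -4  -16
  Δ^3: -12
The third differences are constant, confirming degree 3.
Interpolating (Newton forward form) and evaluating at u = 7 gives P(7) = -517.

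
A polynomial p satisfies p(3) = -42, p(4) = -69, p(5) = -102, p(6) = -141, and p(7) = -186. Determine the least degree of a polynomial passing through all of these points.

Forward differences of the values at u = 3, 4, 5, 6, 7:
  p  : -42  -69  -102  -141  -186
  Δ  : -27  -33  -39  -45
  Δ^2: -6  -6  -6
  Δ^3: 0  0
  Δ^4: 0
The second differences are constant (-6) and nonzero, while all higher differences vanish, so the minimal degree is 2.

2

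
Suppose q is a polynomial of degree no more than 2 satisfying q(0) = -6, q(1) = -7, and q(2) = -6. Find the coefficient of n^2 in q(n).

Write q(n) = an^2 + bn + c. Substituting each data point gives a linear system:
  c = -6
  a + b + c = -7
  4a + 2b + c = -6
Solving the system yields a = 1, b = -2, c = -6.
So q(n) = n² - 2n - 6.
The leading coefficient is 1.

1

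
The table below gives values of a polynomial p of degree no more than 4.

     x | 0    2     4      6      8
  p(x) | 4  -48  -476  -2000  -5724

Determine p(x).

Write p(x) = ax^4 + bx^3 + cx^2 + dx + e. Substituting each data point gives a linear system:
  e = 4
  16a + 8b + 4c + 2d + e = -48
  256a + 64b + 16c + 4d + e = -476
  1296a + 216b + 36c + 6d + e = -2000
  4096a + 512b + 64c + 8d + e = -5724
Solving the system yields a = -1, b = -3, c = -1, d = -4, e = 4.
So p(x) = -x^4 - 3x^3 - x^2 - 4x + 4.
Check: p(2) = -48. ✓

p(x) = -x^4 - 3x^3 - x^2 - 4x + 4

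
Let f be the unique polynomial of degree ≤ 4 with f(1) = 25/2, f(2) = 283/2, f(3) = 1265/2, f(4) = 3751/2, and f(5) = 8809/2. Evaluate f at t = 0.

-1/2

Forward differences of the values at t = 1, 2, 3, 4, 5:
  f  : 25/2  283/2  1265/2  3751/2  8809/2
  Δ  : 129  491  1243  2529
  Δ^2: 362  752  1286
  Δ^3: 390  534
  Δ^4: 144
The fourth differences are constant, confirming degree 4.
Interpolating (Newton forward form) and evaluating at t = 0 gives f(0) = -1/2.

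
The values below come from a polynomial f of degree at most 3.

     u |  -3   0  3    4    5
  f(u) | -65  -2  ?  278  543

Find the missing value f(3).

115

The 4 known points determine the degree-3 polynomial uniquely.
Write f(u) = au^3 + bu^2 + cu + d. Substituting each data point gives a linear system:
  -27a + 9b - 3c + d = -65
  d = -2
  64a + 16b + 4c + d = 278
  125a + 25b + 5c + d = 543
Solving the system yields a = 4, b = 3, c = -6, d = -2.
So f(u) = 4u^3 + 3u^2 - 6u - 2.
Then f(3) = 115.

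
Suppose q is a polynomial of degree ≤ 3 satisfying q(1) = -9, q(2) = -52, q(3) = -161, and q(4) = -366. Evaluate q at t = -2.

Forward differences of the values at t = 1, 2, 3, 4:
  q  : -9  -52  -161  -366
  Δ  : -43  -109  -205
  Δ^2: -66  -96
  Δ^3: -30
The third differences are constant, confirming degree 3.
Interpolating (Newton forward form) and evaluating at t = -2 gives q(-2) = 24.

24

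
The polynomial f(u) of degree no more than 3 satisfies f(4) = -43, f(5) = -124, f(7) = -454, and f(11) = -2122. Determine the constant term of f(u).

Write f(u) = au^3 + bu^2 + cu + d. Substituting each data point gives a linear system:
  64a + 16b + 4c + d = -43
  125a + 25b + 5c + d = -124
  343a + 49b + 7c + d = -454
  1331a + 121b + 11c + d = -2122
Solving the system yields a = -2, b = 4, c = 5, d = 1.
So f(u) = -2u^3 + 4u^2 + 5u + 1.
The constant term is 1.

1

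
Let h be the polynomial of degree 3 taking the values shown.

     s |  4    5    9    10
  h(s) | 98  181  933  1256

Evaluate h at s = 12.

Write h(s) = as^3 + bs^2 + cs + d. Substituting each data point gives a linear system:
  64a + 16b + 4c + d = 98
  125a + 25b + 5c + d = 181
  729a + 81b + 9c + d = 933
  1000a + 100b + 10c + d = 1256
Solving the system yields a = 1, b = 3, c = -5, d = 6.
So h(s) = s^3 + 3s^2 - 5s + 6.
Then h(12) = 2106.

2106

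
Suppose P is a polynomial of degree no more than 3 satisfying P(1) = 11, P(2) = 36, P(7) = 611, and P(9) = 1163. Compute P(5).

Using the Lagrange interpolation formula with nodes 1, 2, 7, 9:
  L_0(x) = (x - 2)(x - 7)(x - 9) / -48
  L_1(x) = (x - 1)(x - 7)(x - 9) / 35
  L_2(x) = (x - 1)(x - 2)(x - 9) / -60
  L_3(x) = (x - 1)(x - 2)(x - 7) / 112
Then P(x) = 11·L_0(x) + 36·L_1(x) + 611·L_2(x) + 1163·L_3(x).
Expanding and collecting terms gives P(x) = x³ + 5x² + 3x + 2.
Evaluating at x = 5: P(5) = 267.

267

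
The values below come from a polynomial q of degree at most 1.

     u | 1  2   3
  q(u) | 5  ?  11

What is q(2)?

8

The 2 known points determine the degree-1 polynomial uniquely.
Write q(u) = au + b. Substituting each data point gives a linear system:
  a + b = 5
  3a + b = 11
Solving the system yields a = 3, b = 2.
So q(u) = 3u + 2.
Then q(2) = 8.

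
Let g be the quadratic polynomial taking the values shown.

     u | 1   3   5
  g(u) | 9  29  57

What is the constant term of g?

2

Write g(u) = au^2 + bu + c. Substituting each data point gives a linear system:
  a + b + c = 9
  9a + 3b + c = 29
  25a + 5b + c = 57
Solving the system yields a = 1, b = 6, c = 2.
So g(u) = u² + 6u + 2.
The constant term is 2.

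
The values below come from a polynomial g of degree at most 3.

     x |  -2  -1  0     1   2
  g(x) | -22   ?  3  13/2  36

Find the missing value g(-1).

On equispaced nodes a degree-3 polynomial has vanishing fourth forward difference, so
  g(-2) - 4·g(-1) + 6·g(0) - 4·g(1) + g(2) = 0.
Substituting the known values and solving for g(-1):
  -4·g(-1) = -6
  g(-1) = 3/2.

3/2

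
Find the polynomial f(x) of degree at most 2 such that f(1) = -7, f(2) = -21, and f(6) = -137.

f(x) = -3x^2 - 5x + 1

Write f(x) = ax^2 + bx + c. Substituting each data point gives a linear system:
  a + b + c = -7
  4a + 2b + c = -21
  36a + 6b + c = -137
Solving the system yields a = -3, b = -5, c = 1.
So f(x) = -3x^2 - 5x + 1.
Check: f(2) = -21. ✓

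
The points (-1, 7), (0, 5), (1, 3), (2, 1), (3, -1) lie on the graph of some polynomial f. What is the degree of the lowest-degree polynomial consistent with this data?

1

Forward differences of the values at u = -1, 0, 1, 2, 3:
  f  : 7  5  3  1  -1
  Δ  : -2  -2  -2  -2
  Δ^2: 0  0  0
  Δ^3: 0  0
  Δ^4: 0
The first differences are constant (-2) and nonzero, while all higher differences vanish, so the minimal degree is 1.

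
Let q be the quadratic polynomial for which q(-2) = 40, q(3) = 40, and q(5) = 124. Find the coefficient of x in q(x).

-6

Write q(x) = ax^2 + bx + c. Substituting each data point gives a linear system:
  4a - 2b + c = 40
  9a + 3b + c = 40
  25a + 5b + c = 124
Solving the system yields a = 6, b = -6, c = 4.
So q(x) = 6x^2 - 6x + 4.
The coefficient of x is -6.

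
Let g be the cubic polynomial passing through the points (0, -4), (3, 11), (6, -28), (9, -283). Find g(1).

Forward differences of the values at n = 0, 3, 6, 9:
  g  : -4  11  -28  -283
  Δ  : 15  -39  -255
  Δ^2: -54  -216
  Δ^3: -162
The third differences are constant, confirming degree 3.
Interpolating (Newton forward form) and evaluating at n = 1 gives g(1) = -3.

-3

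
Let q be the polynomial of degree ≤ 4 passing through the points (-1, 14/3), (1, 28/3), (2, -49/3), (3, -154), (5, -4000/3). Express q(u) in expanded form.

q(u) = -2u^4 - (5/3)u^3 + 4u^2 + 4u + 5

Write q(u) = au^4 + bu^3 + cu^2 + du + e. Substituting each data point gives a linear system:
  a - b + c - d + e = 14/3
  a + b + c + d + e = 28/3
  16a + 8b + 4c + 2d + e = -49/3
  81a + 27b + 9c + 3d + e = -154
  625a + 125b + 25c + 5d + e = -4000/3
Solving the system yields a = -2, b = -5/3, c = 4, d = 4, e = 5.
So q(u) = -2u⁴ - (5/3)u³ + 4u² + 4u + 5.
Check: q(2) = -49/3. ✓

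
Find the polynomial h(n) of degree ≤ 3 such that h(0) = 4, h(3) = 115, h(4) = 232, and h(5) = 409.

Write h(n) = an^3 + bn^2 + cn + d. Substituting each data point gives a linear system:
  d = 4
  27a + 9b + 3c + d = 115
  64a + 16b + 4c + d = 232
  125a + 25b + 5c + d = 409
Solving the system yields a = 2, b = 6, c = 1, d = 4.
So h(n) = 2n^3 + 6n^2 + n + 4.
Check: h(0) = 4. ✓

h(n) = 2n^3 + 6n^2 + n + 4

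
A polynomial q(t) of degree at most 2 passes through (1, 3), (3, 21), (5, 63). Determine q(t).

Write q(t) = at^2 + bt + c. Substituting each data point gives a linear system:
  a + b + c = 3
  9a + 3b + c = 21
  25a + 5b + c = 63
Solving the system yields a = 3, b = -3, c = 3.
So q(t) = 3t^2 - 3t + 3.
Check: q(3) = 21. ✓

q(t) = 3t^2 - 3t + 3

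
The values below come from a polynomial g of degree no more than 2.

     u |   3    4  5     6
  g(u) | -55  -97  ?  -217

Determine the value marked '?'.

The 3 known points determine the degree-2 polynomial uniquely.
Write g(u) = au^2 + bu + c. Substituting each data point gives a linear system:
  9a + 3b + c = -55
  16a + 4b + c = -97
  36a + 6b + c = -217
Solving the system yields a = -6, b = 0, c = -1.
So g(u) = -6u^2 - 1.
Then g(5) = -151.

-151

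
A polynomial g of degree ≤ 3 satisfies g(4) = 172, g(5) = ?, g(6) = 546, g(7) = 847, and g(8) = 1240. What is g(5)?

The 4 known points determine the degree-3 polynomial uniquely.
Write g(s) = as^3 + bs^2 + cs + d. Substituting each data point gives a linear system:
  64a + 16b + 4c + d = 172
  216a + 36b + 6c + d = 546
  343a + 49b + 7c + d = 847
  512a + 64b + 8c + d = 1240
Solving the system yields a = 2, b = 4, c = -5, d = 0.
So g(s) = 2s³ + 4s² - 5s.
Then g(5) = 325.

325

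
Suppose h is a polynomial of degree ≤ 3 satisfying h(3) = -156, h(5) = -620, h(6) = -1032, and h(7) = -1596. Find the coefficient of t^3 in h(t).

Write h(t) = at^3 + bt^2 + ct + d. Substituting each data point gives a linear system:
  27a + 9b + 3c + d = -156
  125a + 25b + 5c + d = -620
  216a + 36b + 6c + d = -1032
  343a + 49b + 7c + d = -1596
Solving the system yields a = -4, b = -4, c = -4, d = 0.
So h(t) = -4t³ - 4t² - 4t.
The leading coefficient is -4.

-4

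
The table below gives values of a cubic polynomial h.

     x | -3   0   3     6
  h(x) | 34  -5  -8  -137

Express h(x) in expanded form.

h(x) = -x^3 + 2x^2 + 2x - 5

Using the Lagrange interpolation formula with nodes -3, 0, 3, 6:
  L_0(x) = x(x - 3)(x - 6) / -162
  L_1(x) = (x + 3)(x - 3)(x - 6) / 54
  L_2(x) = (x + 3)x(x - 6) / -54
  L_3(x) = (x + 3)x(x - 3) / 162
Then h(x) = 34·L_0(x) - 5·L_1(x) - 8·L_2(x) - 137·L_3(x).
Expanding and collecting terms gives h(x) = -x³ + 2x² + 2x - 5.
Check: h(-3) = 34. ✓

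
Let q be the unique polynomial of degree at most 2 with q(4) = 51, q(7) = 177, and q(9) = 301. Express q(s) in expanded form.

Using the Lagrange interpolation formula with nodes 4, 7, 9:
  L_0(s) = (s - 7)(s - 9) / 15
  L_1(s) = (s - 4)(s - 9) / -6
  L_2(s) = (s - 4)(s - 7) / 10
Then q(s) = 51·L_0(s) + 177·L_1(s) + 301·L_2(s).
Expanding and collecting terms gives q(s) = 4s^2 - 2s - 5.
Check: q(7) = 177. ✓

q(s) = 4s^2 - 2s - 5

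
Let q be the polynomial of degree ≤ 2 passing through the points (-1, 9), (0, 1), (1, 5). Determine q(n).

Write q(n) = an^2 + bn + c. Substituting each data point gives a linear system:
  a - b + c = 9
  c = 1
  a + b + c = 5
Solving the system yields a = 6, b = -2, c = 1.
So q(n) = 6n^2 - 2n + 1.
Check: q(-1) = 9. ✓

q(n) = 6n^2 - 2n + 1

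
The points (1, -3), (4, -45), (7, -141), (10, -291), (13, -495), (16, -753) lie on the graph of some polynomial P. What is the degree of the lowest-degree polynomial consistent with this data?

Forward differences of the values at s = 1, 4, 7, 10, 13, 16:
  P  : -3  -45  -141  -291  -495  -753
  Δ  : -42  -96  -150  -204  -258
  Δ^2: -54  -54  -54  -54
  Δ^3: 0  0  0
  Δ^4: 0  0
  Δ^5: 0
The second differences are constant (-54) and nonzero, while all higher differences vanish, so the minimal degree is 2.

2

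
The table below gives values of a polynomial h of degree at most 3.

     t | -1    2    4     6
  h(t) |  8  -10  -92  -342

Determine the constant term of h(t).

Write h(t) = at^3 + bt^2 + ct + d. Substituting each data point gives a linear system:
  -a + b - c + d = 8
  8a + 4b + 2c + d = -10
  64a + 16b + 4c + d = -92
  216a + 36b + 6c + d = -342
Solving the system yields a = -2, b = 3, c = -3, d = 0.
So h(t) = -2t^3 + 3t^2 - 3t.
The constant term is 0.

0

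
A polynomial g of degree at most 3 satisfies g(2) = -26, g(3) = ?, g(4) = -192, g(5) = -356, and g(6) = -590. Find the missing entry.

-86

The 4 known points determine the degree-3 polynomial uniquely.
Write g(s) = as^3 + bs^2 + cs + d. Substituting each data point gives a linear system:
  8a + 4b + 2c + d = -26
  64a + 16b + 4c + d = -192
  125a + 25b + 5c + d = -356
  216a + 36b + 6c + d = -590
Solving the system yields a = -2, b = -5, c = 3, d = 4.
So g(s) = -2s³ - 5s² + 3s + 4.
Then g(3) = -86.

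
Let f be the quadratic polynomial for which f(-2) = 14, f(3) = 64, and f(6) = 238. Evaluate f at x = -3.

Using the Lagrange interpolation formula with nodes -2, 3, 6:
  L_0(x) = (x - 3)(x - 6) / 40
  L_1(x) = (x + 2)(x - 6) / -15
  L_2(x) = (x + 2)(x - 3) / 24
Then f(x) = 14·L_0(x) + 64·L_1(x) + 238·L_2(x).
Expanding and collecting terms gives f(x) = 6x^2 + 4x - 2.
Evaluating at x = -3: f(-3) = 40.

40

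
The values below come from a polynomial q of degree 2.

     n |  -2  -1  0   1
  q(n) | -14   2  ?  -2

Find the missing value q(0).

6

The 3 known points determine the degree-2 polynomial uniquely.
Write q(n) = an^2 + bn + c. Substituting each data point gives a linear system:
  4a - 2b + c = -14
  a - b + c = 2
  a + b + c = -2
Solving the system yields a = -6, b = -2, c = 6.
So q(n) = -6n² - 2n + 6.
Then q(0) = 6.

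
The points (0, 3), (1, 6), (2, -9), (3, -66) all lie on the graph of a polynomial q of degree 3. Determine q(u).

Using the Lagrange interpolation formula with nodes 0, 1, 2, 3:
  L_0(u) = (u - 1)(u - 2)(u - 3) / -6
  L_1(u) = u(u - 2)(u - 3) / 2
  L_2(u) = u(u - 1)(u - 3) / -2
  L_3(u) = u(u - 1)(u - 2) / 6
Then q(u) = 3·L_0(u) + 6·L_1(u) - 9·L_2(u) - 66·L_3(u).
Expanding and collecting terms gives q(u) = -4u^3 + 3u^2 + 4u + 3.
Check: q(2) = -9. ✓

q(u) = -4u^3 + 3u^2 + 4u + 3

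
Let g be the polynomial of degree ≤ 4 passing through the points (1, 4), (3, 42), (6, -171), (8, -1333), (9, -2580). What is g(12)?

-11073

Using the Lagrange interpolation formula with nodes 1, 3, 6, 8, 9:
  L_0(u) = (u - 3)(u - 6)(u - 8)(u - 9) / 560
  L_1(u) = (u - 1)(u - 6)(u - 8)(u - 9) / -180
  L_2(u) = (u - 1)(u - 3)(u - 8)(u - 9) / 90
  L_3(u) = (u - 1)(u - 3)(u - 6)(u - 9) / -70
  L_4(u) = (u - 1)(u - 3)(u - 6)(u - 8) / 144
Then g(u) = 4·L_0(u) + 42·L_1(u) - 171·L_2(u) - 1333·L_3(u) - 2580·L_4(u).
Expanding and collecting terms gives g(u) = -u⁴ + 6u³ - 5u² + u + 3.
Evaluating at u = 12: g(12) = -11073.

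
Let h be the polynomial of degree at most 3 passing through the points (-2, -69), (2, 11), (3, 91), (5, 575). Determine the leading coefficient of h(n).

Write h(n) = an^3 + bn^2 + cn + d. Substituting each data point gives a linear system:
  -8a + 4b - 2c + d = -69
  8a + 4b + 2c + d = 11
  27a + 9b + 3c + d = 91
  125a + 25b + 5c + d = 575
Solving the system yields a = 6, b = -6, c = -4, d = -5.
So h(n) = 6n³ - 6n² - 4n - 5.
The leading coefficient is 6.

6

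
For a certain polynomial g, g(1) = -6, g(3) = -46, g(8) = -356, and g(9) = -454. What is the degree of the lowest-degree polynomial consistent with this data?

2

Divided differences on the nodes 1, 3, 8, 9:
  order 0: -6  -46  -356  -454
  order 1: -20  -62  -98
  order 2: -6  -6
  order 3: 0
The order-2 divided differences are all -6 (nonzero) and every higher order vanishes, so the data lies on a polynomial of degree exactly 2.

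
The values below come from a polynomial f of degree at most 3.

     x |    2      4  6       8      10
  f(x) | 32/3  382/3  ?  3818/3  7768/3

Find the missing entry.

On equispaced nodes a degree-3 polynomial has vanishing fourth forward difference, so
  f(2) - 4·f(4) + 6·f(6) - 4·f(8) + f(10) = 0.
Substituting the known values and solving for f(6):
  6·f(6) = 3000
  f(6) = 500.

500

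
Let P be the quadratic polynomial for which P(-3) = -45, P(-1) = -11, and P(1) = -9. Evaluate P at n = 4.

-66

Using the Lagrange interpolation formula with nodes -3, -1, 1:
  L_0(n) = (n + 1)(n - 1) / 8
  L_1(n) = (n + 3)(n - 1) / -4
  L_2(n) = (n + 3)(n + 1) / 8
Then P(n) = -45·L_0(n) - 11·L_1(n) - 9·L_2(n).
Expanding and collecting terms gives P(n) = -4n² + n - 6.
Evaluating at n = 4: P(4) = -66.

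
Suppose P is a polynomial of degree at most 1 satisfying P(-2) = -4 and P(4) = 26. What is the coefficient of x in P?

Write P(x) = ax + b. Substituting each data point gives a linear system:
  -2a + b = -4
  4a + b = 26
Solving the system yields a = 5, b = 6.
So P(x) = 5x + 6.
The leading coefficient is 5.

5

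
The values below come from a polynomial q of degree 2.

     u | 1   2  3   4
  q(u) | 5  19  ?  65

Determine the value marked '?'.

39

On equispaced nodes a degree-2 polynomial has vanishing third forward difference, so
  - q(1) + 3·q(2) - 3·q(3) + q(4) = 0.
Substituting the known values and solving for q(3):
  -3·q(3) = -117
  q(3) = 39.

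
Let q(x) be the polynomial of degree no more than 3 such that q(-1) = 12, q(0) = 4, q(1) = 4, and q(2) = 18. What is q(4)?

Write q(x) = ax^3 + bx^2 + cx + d. Substituting each data point gives a linear system:
  -a + b - c + d = 12
  d = 4
  a + b + c + d = 4
  8a + 4b + 2c + d = 18
Solving the system yields a = 1, b = 4, c = -5, d = 4.
So q(x) = x^3 + 4x^2 - 5x + 4.
Then q(4) = 112.

112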